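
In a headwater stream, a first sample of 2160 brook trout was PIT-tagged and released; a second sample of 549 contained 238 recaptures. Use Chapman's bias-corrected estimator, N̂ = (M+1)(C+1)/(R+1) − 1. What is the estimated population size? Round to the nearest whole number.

N ≈ 4972

N̂ = (2160+1)(549+1)/(238+1) − 1 = 2161·550/239 − 1
= 1188550/239 − 1 ≈ 4973.0 − 1 ≈ 4972.0 → 4972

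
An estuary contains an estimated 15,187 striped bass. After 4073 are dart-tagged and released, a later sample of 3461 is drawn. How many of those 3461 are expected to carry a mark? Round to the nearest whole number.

Expected recaptures E[R] = M·C / N.
E[R] = 4073 × 3461 / 15187 = 14096653 / 15187 ≈ 928.2 → 928

expected recaptures ≈ 928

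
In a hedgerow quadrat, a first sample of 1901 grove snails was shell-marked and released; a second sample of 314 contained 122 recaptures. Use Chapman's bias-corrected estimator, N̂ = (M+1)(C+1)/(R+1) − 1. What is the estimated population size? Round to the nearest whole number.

N̂ = (1901+1)(314+1)/(122+1) − 1 = 1902·315/123 − 1
= 599130/123 − 1 ≈ 4871.0 − 1 ≈ 4870.0 → 4870

N ≈ 4870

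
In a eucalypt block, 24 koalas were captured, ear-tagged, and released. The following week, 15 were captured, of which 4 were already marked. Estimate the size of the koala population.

N = 90

N = (24 × 15) / 4 = 360 / 4 = 90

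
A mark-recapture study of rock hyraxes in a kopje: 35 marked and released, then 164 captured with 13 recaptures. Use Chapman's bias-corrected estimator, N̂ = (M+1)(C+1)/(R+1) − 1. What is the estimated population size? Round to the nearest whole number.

N̂ = (35+1)(164+1)/(13+1) − 1 = 36·165/14 − 1
= 5940/14 − 1 ≈ 424.3 − 1 ≈ 423.3 → 423

N ≈ 423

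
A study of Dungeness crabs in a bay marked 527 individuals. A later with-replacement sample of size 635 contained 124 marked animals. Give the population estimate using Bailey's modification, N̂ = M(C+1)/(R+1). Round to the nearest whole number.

N ≈ 2681

N̂ = 527·(635+1)/(124+1) = 527·636/125 = 335172/125 ≈ 2681.4 → 2681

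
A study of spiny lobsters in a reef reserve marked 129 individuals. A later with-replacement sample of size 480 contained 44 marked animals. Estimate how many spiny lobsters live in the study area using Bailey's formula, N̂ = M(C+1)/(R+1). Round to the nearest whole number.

N̂ = 129·(480+1)/(44+1) = 129·481/45 = 62049/45 ≈ 1378.9 → 1379

N ≈ 1379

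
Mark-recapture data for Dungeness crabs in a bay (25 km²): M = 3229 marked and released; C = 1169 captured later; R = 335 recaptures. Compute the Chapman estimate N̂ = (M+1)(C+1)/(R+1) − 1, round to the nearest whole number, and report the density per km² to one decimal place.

density ≈ 449.8 Dungeness crabs per km²

N̂ = 3230·1170/336 − 1 = 3779100/336 − 1 ≈ 11246.3 → 11246
Density = N̂ / area = 11246 / 25 ≈ 449.84 → 449.8 per km²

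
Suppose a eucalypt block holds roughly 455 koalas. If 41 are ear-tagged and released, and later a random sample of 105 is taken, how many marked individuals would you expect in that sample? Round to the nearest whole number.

expected recaptures ≈ 9

Expected recaptures E[R] = M·C / N.
E[R] = 41 × 105 / 455 = 4305 / 455 ≈ 9.46 → 9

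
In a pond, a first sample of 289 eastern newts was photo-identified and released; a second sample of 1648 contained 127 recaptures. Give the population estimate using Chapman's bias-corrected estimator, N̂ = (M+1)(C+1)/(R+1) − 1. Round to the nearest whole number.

N ≈ 3735

N̂ = (289+1)(1648+1)/(127+1) − 1 = 290·1649/128 − 1
= 478210/128 − 1 ≈ 3736.0 − 1 ≈ 3735.0 → 3735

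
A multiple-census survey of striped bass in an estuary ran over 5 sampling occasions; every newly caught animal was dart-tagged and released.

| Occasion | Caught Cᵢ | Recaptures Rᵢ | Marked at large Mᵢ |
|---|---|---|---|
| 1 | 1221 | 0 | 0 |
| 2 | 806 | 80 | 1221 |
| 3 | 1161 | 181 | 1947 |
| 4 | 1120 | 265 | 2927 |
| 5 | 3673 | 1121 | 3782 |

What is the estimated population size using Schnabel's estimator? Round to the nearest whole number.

Σ MᵢCᵢ = 0·1221 + 1221·806 + 1947·1161 + 2927·1120 + 3782·3673 = 0 + 984126 + 2260467 + 3278240 + 13891286 = 20414119
Σ Rᵢ = 0 + 80 + 181 + 265 + 1121 = 1647
N̂ = 20414119 / 1647 ≈ 12394.7 → 12395

N ≈ 12,395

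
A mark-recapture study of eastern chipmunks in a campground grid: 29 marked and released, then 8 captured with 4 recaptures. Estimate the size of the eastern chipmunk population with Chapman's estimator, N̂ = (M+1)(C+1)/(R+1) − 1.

N = 53

N̂ = (29+1)(8+1)/(4+1) − 1 = 30·9/5 − 1
= 270/5 − 1 = 54 − 1 = 53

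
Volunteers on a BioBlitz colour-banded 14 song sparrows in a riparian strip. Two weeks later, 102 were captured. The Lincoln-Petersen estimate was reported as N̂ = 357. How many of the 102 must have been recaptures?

From N = M·C/R: R = M·C / N = 14·102 / 357 = 1428 / 357 = 4.

R = 4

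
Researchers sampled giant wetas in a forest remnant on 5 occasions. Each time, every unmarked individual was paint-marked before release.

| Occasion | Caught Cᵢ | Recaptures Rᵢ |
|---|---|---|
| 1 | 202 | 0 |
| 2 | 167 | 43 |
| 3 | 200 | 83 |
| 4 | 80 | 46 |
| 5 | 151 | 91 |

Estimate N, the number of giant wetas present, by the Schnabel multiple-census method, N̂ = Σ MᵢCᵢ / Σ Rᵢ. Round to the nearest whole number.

N ≈ 785

Marked at large before each occasion: Mᵢ = Σⱼ<ᵢ (Cⱼ − Rⱼ) → M1=0, M2=202, M3=326, M4=443, M5=477
Σ MᵢCᵢ = 0·202 + 202·167 + 326·200 + 443·80 + 477·151 = 0 + 33734 + 65200 + 35440 + 72027 = 206401
Σ Rᵢ = 0 + 43 + 83 + 46 + 91 = 263
N̂ = 206401 / 263 ≈ 784.8 → 785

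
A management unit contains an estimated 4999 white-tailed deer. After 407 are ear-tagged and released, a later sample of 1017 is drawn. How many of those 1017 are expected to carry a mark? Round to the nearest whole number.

The marked fraction of the population is 407/4999, so in a sample of 1017 expect C·(M/N) marked.
E[R] = 407 × 1017 / 4999 = 413919 / 4999 ≈ 82.8 → 83

expected recaptures ≈ 83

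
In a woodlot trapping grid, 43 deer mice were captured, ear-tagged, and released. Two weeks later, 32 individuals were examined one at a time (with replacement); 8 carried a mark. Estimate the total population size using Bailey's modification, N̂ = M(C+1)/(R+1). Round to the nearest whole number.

N̂ = 43·(32+1)/(8+1) = 43·33/9 = 1419/9 ≈ 157.7 → 158

N ≈ 158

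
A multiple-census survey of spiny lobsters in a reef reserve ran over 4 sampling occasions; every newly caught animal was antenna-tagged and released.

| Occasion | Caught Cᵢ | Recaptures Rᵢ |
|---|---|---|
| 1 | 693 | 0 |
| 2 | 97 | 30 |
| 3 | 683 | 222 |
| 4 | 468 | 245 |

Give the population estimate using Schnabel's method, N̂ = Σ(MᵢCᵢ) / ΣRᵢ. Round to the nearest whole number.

N ≈ 2329

Marked at large before each occasion: Mᵢ = Σⱼ<ᵢ (Cⱼ − Rⱼ) → M1=0, M2=693, M3=760, M4=1221
Σ MᵢCᵢ = 0·693 + 693·97 + 760·683 + 1221·468 = 0 + 67221 + 519080 + 571428 = 1157729
Σ Rᵢ = 0 + 30 + 222 + 245 = 497
N̂ = 1157729 / 497 ≈ 2329.4 → 2329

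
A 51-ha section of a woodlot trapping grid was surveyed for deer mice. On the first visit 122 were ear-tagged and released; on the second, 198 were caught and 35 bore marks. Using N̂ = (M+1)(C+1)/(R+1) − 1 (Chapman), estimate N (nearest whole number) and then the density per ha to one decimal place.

density ≈ 13.3 deer mice per ha

N̂ = 123·199/36 − 1 = 24477/36 − 1 ≈ 678.9 → 679
Density = N̂ / area = 679 / 51 ≈ 13.31 → 13.3 per ha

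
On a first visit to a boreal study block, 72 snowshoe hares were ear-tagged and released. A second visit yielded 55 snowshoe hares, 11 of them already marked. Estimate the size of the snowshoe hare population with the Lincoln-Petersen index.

The marked fraction in the recapture sample should equal the marked fraction in the population: 11/55 = 72/N.
N = (72 × 55) / 11 = 3960 / 11 = 360

N = 360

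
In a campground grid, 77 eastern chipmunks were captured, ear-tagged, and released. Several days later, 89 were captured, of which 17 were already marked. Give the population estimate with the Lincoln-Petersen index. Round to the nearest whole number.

N = (77 × 89) / 17 = 6853 / 17 ≈ 403.1 → 403

N ≈ 403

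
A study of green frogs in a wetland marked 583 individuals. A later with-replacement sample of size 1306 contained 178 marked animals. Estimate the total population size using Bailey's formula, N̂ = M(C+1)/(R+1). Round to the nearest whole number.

N̂ = 583·(1306+1)/(178+1) = 583·1307/179 = 761981/179 ≈ 4256.9 → 4257

N ≈ 4257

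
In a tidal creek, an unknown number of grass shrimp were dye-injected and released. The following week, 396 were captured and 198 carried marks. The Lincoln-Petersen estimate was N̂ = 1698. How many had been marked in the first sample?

M = 849

From N = M·C/R: M = N·R / C = 1698·198 / 396 = 336204 / 396 = 849.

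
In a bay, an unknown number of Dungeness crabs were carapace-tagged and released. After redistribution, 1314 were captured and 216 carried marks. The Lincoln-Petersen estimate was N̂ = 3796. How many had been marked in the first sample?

M = 624

From N = M·C/R: M = N·R / C = 3796·216 / 1314 = 819936 / 1314 = 624.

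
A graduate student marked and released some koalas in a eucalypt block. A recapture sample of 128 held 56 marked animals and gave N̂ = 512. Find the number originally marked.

M = 224

From N = M·C/R: M = N·R / C = 512·56 / 128 = 28672 / 128 = 224.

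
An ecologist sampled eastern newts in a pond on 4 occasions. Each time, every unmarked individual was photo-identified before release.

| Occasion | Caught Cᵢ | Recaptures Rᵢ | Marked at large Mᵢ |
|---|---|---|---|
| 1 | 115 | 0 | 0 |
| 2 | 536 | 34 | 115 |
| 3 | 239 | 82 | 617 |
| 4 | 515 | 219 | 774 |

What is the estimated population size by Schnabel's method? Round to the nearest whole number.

N ≈ 1814

Σ MᵢCᵢ = 0·115 + 115·536 + 617·239 + 774·515 = 0 + 61640 + 147463 + 398610 = 607713
Σ Rᵢ = 0 + 34 + 82 + 219 = 335
N̂ = 607713 / 335 ≈ 1814.1 → 1814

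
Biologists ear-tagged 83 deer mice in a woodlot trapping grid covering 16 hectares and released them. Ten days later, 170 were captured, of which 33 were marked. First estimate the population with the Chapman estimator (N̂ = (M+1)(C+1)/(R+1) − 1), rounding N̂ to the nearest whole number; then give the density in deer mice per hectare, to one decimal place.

N̂ = 84·171/34 − 1 = 14364/34 − 1 ≈ 421.47 → 421
Density = N̂ / area = 421 / 16 ≈ 26.31 → 26.3 per hectare

density ≈ 26.3 deer mice per hectare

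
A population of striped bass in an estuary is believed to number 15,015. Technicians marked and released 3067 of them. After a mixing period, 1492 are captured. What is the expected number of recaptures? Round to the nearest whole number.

expected recaptures ≈ 305

The marked fraction of the population is 3067/15015, so in a sample of 1492 expect C·(M/N) marked.
E[R] = 3067 × 1492 / 15015 = 4575964 / 15015 ≈ 304.8 → 305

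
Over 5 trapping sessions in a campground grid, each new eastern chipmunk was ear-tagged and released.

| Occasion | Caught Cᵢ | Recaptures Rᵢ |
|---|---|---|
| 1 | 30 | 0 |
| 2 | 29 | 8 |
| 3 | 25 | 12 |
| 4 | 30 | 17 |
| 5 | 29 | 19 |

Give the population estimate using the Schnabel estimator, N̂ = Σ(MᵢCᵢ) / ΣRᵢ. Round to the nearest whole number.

Marked at large before each occasion: Mᵢ = Σⱼ<ᵢ (Cⱼ − Rⱼ) → M1=0, M2=30, M3=51, M4=64, M5=77
Σ MᵢCᵢ = 0·30 + 30·29 + 51·25 + 64·30 + 77·29 = 0 + 870 + 1275 + 1920 + 2233 = 6298
Σ Rᵢ = 0 + 8 + 12 + 17 + 19 = 56
N̂ = 6298 / 56 ≈ 112.46 → 112

N ≈ 112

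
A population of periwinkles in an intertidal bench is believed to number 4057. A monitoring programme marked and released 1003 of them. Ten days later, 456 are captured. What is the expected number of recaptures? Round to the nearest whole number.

expected recaptures ≈ 113

Expected recaptures E[R] = M·C / N.
E[R] = 1003 × 456 / 4057 = 457368 / 4057 ≈ 112.7 → 113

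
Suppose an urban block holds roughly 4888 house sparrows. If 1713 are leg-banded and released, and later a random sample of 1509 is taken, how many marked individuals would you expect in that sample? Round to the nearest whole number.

The marked fraction of the population is 1713/4888, so in a sample of 1509 expect C·(M/N) marked.
E[R] = 1713 × 1509 / 4888 = 2584917 / 4888 ≈ 528.8 → 529

expected recaptures ≈ 529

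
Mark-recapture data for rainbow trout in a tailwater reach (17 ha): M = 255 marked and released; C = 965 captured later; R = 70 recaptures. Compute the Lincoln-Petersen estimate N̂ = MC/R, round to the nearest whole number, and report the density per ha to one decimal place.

density ≈ 206.8 rainbow trout per ha

N̂ = 255·965/70 = 246075/70 ≈ 3515.4 → 3515
Density = N̂ / area = 3515 / 17 ≈ 206.76 → 206.8 per ha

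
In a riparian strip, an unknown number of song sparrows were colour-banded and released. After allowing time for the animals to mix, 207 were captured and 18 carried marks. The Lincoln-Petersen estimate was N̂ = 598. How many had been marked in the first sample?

M = 52

From N = M·C/R: M = N·R / C = 598·18 / 207 = 10764 / 207 = 52.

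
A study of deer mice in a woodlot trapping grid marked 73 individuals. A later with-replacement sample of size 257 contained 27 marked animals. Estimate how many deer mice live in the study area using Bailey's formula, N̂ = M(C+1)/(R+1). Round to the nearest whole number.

N̂ = 73·(257+1)/(27+1) = 73·258/28 = 18834/28 ≈ 672.6 → 673

N ≈ 673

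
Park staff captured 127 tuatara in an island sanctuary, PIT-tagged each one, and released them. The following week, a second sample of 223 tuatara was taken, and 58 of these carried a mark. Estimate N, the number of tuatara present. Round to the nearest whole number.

N ≈ 488

N = (127 × 223) / 58 = 28321 / 58 ≈ 488.3 → 488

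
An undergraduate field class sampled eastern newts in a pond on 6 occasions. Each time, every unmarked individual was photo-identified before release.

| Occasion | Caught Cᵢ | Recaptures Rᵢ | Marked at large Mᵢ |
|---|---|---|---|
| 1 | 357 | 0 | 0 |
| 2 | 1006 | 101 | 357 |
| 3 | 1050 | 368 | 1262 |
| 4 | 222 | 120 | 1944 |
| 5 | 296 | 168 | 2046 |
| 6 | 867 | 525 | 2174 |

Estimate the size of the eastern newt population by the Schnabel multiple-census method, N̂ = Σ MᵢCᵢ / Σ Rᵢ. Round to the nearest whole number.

Σ MᵢCᵢ = 0·357 + 357·1006 + 1262·1050 + 1944·222 + 2046·296 + 2174·867 = 0 + 359142 + 1325100 + 431568 + 605616 + 1884858 = 4606284
Σ Rᵢ = 0 + 101 + 368 + 120 + 168 + 525 = 1282
N̂ = 4606284 / 1282 ≈ 3593.0 → 3593

N ≈ 3593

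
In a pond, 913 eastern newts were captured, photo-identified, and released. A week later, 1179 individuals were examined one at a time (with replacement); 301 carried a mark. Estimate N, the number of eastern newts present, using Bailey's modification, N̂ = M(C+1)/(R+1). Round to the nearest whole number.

N ≈ 3567

N̂ = 913·(1179+1)/(301+1) = 913·1180/302 = 1077340/302 ≈ 3567.4 → 3567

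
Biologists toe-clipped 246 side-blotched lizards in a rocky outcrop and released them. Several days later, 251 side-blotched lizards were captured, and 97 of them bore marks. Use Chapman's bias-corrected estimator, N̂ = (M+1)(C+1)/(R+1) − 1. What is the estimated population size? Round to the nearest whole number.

N ≈ 634

N̂ = (246+1)(251+1)/(97+1) − 1 = 247·252/98 − 1
= 62244/98 − 1 ≈ 635.1 − 1 ≈ 634.1 → 634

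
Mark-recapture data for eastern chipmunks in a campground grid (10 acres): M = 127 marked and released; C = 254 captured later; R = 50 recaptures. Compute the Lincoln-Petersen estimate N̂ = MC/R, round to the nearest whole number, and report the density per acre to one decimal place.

density ≈ 64.5 eastern chipmunks per acre

N̂ = 127·254/50 = 32258/50 ≈ 645.2 → 645
Density = N̂ / area = 645 / 10 ≈ 64.50 → 64.5 per acre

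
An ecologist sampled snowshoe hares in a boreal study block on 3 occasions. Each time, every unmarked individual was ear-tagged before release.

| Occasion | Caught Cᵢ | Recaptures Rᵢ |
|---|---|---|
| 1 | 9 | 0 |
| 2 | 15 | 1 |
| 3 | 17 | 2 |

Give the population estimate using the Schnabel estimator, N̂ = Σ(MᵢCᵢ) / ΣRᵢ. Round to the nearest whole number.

Marked at large before each occasion: Mᵢ = Σⱼ<ᵢ (Cⱼ − Rⱼ) → M1=0, M2=9, M3=23
Σ MᵢCᵢ = 0·9 + 9·15 + 23·17 = 0 + 135 + 391 = 526
Σ Rᵢ = 0 + 1 + 2 = 3
N̂ = 526 / 3 ≈ 175.3 → 175

N ≈ 175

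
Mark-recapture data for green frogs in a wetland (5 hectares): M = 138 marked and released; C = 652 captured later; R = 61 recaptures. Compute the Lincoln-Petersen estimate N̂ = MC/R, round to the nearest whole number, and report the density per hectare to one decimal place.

N̂ = 138·652/61 = 89976/61 ≈ 1475.0 → 1475
Density = N̂ / area = 1475 / 5 = 295.0 per hectare

density ≈ 295.0 green frogs per hectare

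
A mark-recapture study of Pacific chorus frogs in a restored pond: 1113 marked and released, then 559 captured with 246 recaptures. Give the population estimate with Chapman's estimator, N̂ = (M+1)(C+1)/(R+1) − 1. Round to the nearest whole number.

N ≈ 2525

N̂ = (1113+1)(559+1)/(246+1) − 1 = 1114·560/247 − 1
= 623840/247 − 1 ≈ 2525.7 − 1 ≈ 2524.7 → 2525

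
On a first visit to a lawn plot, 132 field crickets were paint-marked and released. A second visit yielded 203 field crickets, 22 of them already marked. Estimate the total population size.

The marked fraction in the recapture sample should equal the marked fraction in the population: 22/203 = 132/N.
N = (132 × 203) / 22 = 26796 / 22 = 1218

N = 1218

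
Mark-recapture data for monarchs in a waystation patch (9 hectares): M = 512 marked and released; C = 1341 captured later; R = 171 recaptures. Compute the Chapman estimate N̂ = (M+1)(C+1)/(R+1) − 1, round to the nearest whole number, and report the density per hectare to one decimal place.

density ≈ 444.7 monarchs per hectare

N̂ = 513·1342/172 − 1 = 688446/172 − 1 ≈ 4001.6 → 4002
Density = N̂ / area = 4002 / 9 ≈ 444.67 → 444.7 per hectare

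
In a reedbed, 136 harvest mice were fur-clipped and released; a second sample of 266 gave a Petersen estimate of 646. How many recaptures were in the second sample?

From N = M·C/R: R = M·C / N = 136·266 / 646 = 36176 / 646 = 56.

R = 56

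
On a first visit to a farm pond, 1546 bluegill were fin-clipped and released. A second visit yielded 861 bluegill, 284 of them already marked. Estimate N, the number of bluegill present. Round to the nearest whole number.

N ≈ 4687

Lincoln-Petersen assumes M/N = R/C, so N = M·C / R.
N = (1546 × 861) / 284 = 1331106 / 284 ≈ 4687.0 → 4687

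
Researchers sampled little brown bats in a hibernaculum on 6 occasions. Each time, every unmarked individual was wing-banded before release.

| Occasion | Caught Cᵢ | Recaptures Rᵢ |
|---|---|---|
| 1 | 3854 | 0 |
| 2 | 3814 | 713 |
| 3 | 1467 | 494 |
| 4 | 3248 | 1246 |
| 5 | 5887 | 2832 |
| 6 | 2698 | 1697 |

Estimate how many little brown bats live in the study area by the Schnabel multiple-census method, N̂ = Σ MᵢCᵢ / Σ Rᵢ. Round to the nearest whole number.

N ≈ 20,645

Marked at large before each occasion: Mᵢ = Σⱼ<ᵢ (Cⱼ − Rⱼ) → M1=0, M2=3854, M3=6955, M4=7928, M5=9930, M6=12985
Σ MᵢCᵢ = 0·3854 + 3854·3814 + 6955·1467 + 7928·3248 + 9930·5887 + 12985·2698 = 0 + 14699156 + 10202985 + 25750144 + 58457910 + 35033530 = 144143725
Σ Rᵢ = 0 + 713 + 494 + 1246 + 2832 + 1697 = 6982
N̂ = 144143725 / 6982 ≈ 20645.0 → 20645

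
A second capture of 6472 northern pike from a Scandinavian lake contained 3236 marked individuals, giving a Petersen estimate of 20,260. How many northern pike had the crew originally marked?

M = 10130

From N = M·C/R: M = N·R / C = 20260·3236 / 6472 = 65561360 / 6472 = 10130.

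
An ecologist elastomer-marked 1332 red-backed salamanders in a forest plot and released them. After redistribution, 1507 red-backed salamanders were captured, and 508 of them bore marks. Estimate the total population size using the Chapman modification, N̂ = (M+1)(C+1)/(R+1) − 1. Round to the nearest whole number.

N̂ = (1332+1)(1507+1)/(508+1) − 1 = 1333·1508/509 − 1
= 2010164/509 − 1 ≈ 3949.2 − 1 ≈ 3948.2 → 3948

N ≈ 3948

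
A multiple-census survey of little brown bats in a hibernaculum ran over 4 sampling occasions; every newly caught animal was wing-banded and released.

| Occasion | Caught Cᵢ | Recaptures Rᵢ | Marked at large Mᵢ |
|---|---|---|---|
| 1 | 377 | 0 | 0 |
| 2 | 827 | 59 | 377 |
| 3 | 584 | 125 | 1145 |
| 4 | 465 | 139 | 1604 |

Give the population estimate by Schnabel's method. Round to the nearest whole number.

Σ MᵢCᵢ = 0·377 + 377·827 + 1145·584 + 1604·465 = 0 + 311779 + 668680 + 745860 = 1726319
Σ Rᵢ = 0 + 59 + 125 + 139 = 323
N̂ = 1726319 / 323 ≈ 5344.6 → 5345

N ≈ 5345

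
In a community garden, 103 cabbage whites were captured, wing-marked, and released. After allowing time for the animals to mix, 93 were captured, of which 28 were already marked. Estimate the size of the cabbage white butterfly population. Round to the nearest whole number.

N ≈ 342

If marked individuals mix randomly, R/C ≈ M/N, giving N ≈ M·C/R.
N = (103 × 93) / 28 = 9579 / 28 ≈ 342.1 → 342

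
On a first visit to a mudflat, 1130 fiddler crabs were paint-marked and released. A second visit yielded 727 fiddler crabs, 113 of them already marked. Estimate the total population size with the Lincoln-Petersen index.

Lincoln-Petersen assumes M/N = R/C, so N = M·C / R.
N = (1130 × 727) / 113 = 821510 / 113 = 7270

N = 7270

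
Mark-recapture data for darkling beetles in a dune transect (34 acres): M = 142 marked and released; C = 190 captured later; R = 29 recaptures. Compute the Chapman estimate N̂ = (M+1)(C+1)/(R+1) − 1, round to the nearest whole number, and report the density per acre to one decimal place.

N̂ = 143·191/30 − 1 = 27313/30 − 1 ≈ 909.4 → 909
Density = N̂ / area = 909 / 34 ≈ 26.74 → 26.7 per acre

density ≈ 26.7 darkling beetles per acre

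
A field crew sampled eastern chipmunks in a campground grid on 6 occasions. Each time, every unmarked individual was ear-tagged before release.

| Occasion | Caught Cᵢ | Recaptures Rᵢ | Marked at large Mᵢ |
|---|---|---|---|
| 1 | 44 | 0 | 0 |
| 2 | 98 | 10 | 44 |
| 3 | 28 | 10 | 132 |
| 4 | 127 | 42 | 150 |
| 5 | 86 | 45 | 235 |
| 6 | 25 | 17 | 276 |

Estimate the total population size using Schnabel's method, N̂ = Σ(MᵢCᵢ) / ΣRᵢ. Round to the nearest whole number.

Σ MᵢCᵢ = 0·44 + 44·98 + 132·28 + 150·127 + 235·86 + 276·25 = 0 + 4312 + 3696 + 19050 + 20210 + 6900 = 54168
Σ Rᵢ = 0 + 10 + 10 + 42 + 45 + 17 = 124
N̂ = 54168 / 124 ≈ 436.8 → 437

N ≈ 437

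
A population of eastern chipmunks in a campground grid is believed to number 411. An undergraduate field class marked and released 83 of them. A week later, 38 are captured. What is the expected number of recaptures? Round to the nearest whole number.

Expected recaptures E[R] = M·C / N.
E[R] = 83 × 38 / 411 = 3154 / 411 ≈ 7.7 → 8

expected recaptures ≈ 8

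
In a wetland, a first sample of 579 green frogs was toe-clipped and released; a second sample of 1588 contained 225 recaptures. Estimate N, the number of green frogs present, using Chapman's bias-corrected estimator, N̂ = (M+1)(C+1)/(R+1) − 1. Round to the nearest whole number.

N̂ = (579+1)(1588+1)/(225+1) − 1 = 580·1589/226 − 1
= 921620/226 − 1 ≈ 4078.0 − 1 ≈ 4077.0 → 4077

N ≈ 4077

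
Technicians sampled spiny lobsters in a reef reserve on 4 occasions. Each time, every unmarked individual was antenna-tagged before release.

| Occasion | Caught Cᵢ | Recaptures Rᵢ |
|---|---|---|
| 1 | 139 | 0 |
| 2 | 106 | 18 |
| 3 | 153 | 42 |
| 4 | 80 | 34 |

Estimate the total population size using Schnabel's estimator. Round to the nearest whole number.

Marked at large before each occasion: Mᵢ = Σⱼ<ᵢ (Cⱼ − Rⱼ) → M1=0, M2=139, M3=227, M4=338
Σ MᵢCᵢ = 0·139 + 139·106 + 227·153 + 338·80 = 0 + 14734 + 34731 + 27040 = 76505
Σ Rᵢ = 0 + 18 + 42 + 34 = 94
N̂ = 76505 / 94 ≈ 813.9 → 814

N ≈ 814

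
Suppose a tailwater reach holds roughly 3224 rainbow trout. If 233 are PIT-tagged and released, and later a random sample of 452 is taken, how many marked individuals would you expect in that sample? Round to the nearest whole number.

Expected recaptures E[R] = M·C / N.
E[R] = 233 × 452 / 3224 = 105316 / 3224 ≈ 32.7 → 33

expected recaptures ≈ 33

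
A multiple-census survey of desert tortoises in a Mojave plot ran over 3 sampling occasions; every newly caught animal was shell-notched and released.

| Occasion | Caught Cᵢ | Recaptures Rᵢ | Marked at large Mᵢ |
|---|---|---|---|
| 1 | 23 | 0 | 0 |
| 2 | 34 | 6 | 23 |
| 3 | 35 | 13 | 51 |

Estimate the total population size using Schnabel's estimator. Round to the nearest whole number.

N ≈ 135

Σ MᵢCᵢ = 0·23 + 23·34 + 51·35 = 0 + 782 + 1785 = 2567
Σ Rᵢ = 0 + 6 + 13 = 19
N̂ = 2567 / 19 ≈ 135.1 → 135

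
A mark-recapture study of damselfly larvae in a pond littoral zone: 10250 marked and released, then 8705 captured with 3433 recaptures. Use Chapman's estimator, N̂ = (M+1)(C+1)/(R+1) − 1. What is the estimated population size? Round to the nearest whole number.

N̂ = (10250+1)(8705+1)/(3433+1) − 1 = 10251·8706/3434 − 1
= 89245206/3434 − 1 ≈ 25988.7 − 1 ≈ 25987.7 → 25988

N ≈ 25,988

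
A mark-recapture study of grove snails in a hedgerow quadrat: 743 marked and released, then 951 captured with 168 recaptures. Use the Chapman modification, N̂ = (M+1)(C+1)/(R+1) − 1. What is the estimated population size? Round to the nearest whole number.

N ≈ 4190

N̂ = (743+1)(951+1)/(168+1) − 1 = 744·952/169 − 1
= 708288/169 − 1 ≈ 4191.1 − 1 ≈ 4190.1 → 4190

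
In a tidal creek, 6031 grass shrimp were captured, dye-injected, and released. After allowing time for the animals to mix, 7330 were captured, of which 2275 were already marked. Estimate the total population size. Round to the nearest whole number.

N ≈ 19,432

N = (6031 × 7330) / 2275 = 44207230 / 2275 ≈ 19431.7 → 19432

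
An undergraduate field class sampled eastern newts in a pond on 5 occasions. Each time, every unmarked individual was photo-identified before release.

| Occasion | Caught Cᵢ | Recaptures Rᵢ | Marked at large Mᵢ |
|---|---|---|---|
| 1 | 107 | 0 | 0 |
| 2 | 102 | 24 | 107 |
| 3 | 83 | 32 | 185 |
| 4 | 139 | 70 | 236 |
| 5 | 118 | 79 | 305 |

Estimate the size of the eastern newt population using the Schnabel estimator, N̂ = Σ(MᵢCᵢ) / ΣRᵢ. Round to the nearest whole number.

Σ MᵢCᵢ = 0·107 + 107·102 + 185·83 + 236·139 + 305·118 = 0 + 10914 + 15355 + 32804 + 35990 = 95063
Σ Rᵢ = 0 + 24 + 32 + 70 + 79 = 205
N̂ = 95063 / 205 ≈ 463.7 → 464

N ≈ 464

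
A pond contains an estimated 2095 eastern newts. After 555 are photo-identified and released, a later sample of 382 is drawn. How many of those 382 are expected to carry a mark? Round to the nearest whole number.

Expected recaptures E[R] = M·C / N.
E[R] = 555 × 382 / 2095 = 212010 / 2095 ≈ 101.2 → 101

expected recaptures ≈ 101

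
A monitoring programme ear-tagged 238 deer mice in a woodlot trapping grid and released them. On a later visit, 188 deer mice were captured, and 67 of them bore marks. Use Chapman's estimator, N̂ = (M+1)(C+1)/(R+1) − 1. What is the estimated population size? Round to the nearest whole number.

N̂ = (238+1)(188+1)/(67+1) − 1 = 239·189/68 − 1
= 45171/68 − 1 ≈ 664.3 − 1 ≈ 663.3 → 663

N ≈ 663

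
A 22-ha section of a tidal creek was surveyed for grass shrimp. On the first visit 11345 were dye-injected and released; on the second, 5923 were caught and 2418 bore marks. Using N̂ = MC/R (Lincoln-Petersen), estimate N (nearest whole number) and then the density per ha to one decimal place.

N̂ = 11345·5923/2418 = 67196435/2418 ≈ 27790.1 → 27790
Density = N̂ / area = 27790 / 22 ≈ 1263.18 → 1263.2 per ha

density ≈ 1263.2 grass shrimp per ha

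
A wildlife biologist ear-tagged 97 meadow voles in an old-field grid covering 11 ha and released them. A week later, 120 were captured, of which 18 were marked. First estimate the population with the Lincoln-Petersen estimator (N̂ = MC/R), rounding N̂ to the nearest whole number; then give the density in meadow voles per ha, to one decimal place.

density ≈ 58.8 meadow voles per ha

N̂ = 97·120/18 = 11640/18 ≈ 646.7 → 647
Density = N̂ / area = 647 / 11 ≈ 58.82 → 58.8 per ha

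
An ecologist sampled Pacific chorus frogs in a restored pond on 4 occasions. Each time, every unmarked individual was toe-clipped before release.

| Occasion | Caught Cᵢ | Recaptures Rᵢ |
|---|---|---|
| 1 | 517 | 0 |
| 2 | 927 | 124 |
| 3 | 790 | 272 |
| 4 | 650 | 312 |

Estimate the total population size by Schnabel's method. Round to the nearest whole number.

N ≈ 3837

Marked at large before each occasion: Mᵢ = Σⱼ<ᵢ (Cⱼ − Rⱼ) → M1=0, M2=517, M3=1320, M4=1838
Σ MᵢCᵢ = 0·517 + 517·927 + 1320·790 + 1838·650 = 0 + 479259 + 1042800 + 1194700 = 2716759
Σ Rᵢ = 0 + 124 + 272 + 312 = 708
N̂ = 2716759 / 708 ≈ 3837.2 → 3837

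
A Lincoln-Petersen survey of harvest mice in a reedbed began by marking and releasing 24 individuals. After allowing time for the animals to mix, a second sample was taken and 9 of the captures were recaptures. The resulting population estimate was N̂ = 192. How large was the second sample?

From N = M·C/R: C = N·R / M = 192·9 / 24 = 1728 / 24 = 72.

C = 72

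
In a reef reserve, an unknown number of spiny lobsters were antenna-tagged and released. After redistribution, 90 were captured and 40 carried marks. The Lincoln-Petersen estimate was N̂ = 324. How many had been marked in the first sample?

M = 144

From N = M·C/R: M = N·R / C = 324·40 / 90 = 12960 / 90 = 144.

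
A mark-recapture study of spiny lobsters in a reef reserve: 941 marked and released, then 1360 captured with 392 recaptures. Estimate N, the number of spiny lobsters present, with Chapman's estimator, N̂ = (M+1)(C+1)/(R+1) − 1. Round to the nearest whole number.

N̂ = (941+1)(1360+1)/(392+1) − 1 = 942·1361/393 − 1
= 1282062/393 − 1 ≈ 3262.2 − 1 ≈ 3261.2 → 3261

N ≈ 3261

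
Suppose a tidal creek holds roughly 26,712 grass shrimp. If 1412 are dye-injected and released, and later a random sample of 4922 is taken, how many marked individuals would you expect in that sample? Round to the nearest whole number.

expected recaptures ≈ 260

The marked fraction of the population is 1412/26712, so in a sample of 4922 expect C·(M/N) marked.
E[R] = 1412 × 4922 / 26712 = 6949864 / 26712 ≈ 260.2 → 260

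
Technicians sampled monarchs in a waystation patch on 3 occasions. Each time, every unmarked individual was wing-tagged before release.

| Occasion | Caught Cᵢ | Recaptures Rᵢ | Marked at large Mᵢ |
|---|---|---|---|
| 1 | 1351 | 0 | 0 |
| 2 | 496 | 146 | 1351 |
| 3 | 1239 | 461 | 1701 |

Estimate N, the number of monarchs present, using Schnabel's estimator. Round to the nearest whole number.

Σ MᵢCᵢ = 0·1351 + 1351·496 + 1701·1239 = 0 + 670096 + 2107539 = 2777635
Σ Rᵢ = 0 + 146 + 461 = 607
N̂ = 2777635 / 607 ≈ 4576.0 → 4576

N ≈ 4576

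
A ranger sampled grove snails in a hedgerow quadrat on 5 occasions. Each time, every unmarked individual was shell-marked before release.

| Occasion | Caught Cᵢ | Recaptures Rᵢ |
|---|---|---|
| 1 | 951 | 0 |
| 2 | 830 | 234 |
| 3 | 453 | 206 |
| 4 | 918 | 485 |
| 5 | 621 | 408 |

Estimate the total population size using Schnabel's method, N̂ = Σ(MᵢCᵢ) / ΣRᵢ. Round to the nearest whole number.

N ≈ 3391

Marked at large before each occasion: Mᵢ = Σⱼ<ᵢ (Cⱼ − Rⱼ) → M1=0, M2=951, M3=1547, M4=1794, M5=2227
Σ MᵢCᵢ = 0·951 + 951·830 + 1547·453 + 1794·918 + 2227·621 = 0 + 789330 + 700791 + 1646892 + 1382967 = 4519980
Σ Rᵢ = 0 + 234 + 206 + 485 + 408 = 1333
N̂ = 4519980 / 1333 ≈ 3390.8 → 3391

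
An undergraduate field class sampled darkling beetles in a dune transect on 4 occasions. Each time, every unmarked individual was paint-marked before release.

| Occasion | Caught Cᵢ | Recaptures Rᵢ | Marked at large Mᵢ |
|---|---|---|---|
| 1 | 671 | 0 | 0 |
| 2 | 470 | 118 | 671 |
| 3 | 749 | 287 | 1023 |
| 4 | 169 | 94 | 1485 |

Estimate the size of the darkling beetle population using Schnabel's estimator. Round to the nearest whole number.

Σ MᵢCᵢ = 0·671 + 671·470 + 1023·749 + 1485·169 = 0 + 315370 + 766227 + 250965 = 1332562
Σ Rᵢ = 0 + 118 + 287 + 94 = 499
N̂ = 1332562 / 499 ≈ 2670.46 → 2670

N ≈ 2670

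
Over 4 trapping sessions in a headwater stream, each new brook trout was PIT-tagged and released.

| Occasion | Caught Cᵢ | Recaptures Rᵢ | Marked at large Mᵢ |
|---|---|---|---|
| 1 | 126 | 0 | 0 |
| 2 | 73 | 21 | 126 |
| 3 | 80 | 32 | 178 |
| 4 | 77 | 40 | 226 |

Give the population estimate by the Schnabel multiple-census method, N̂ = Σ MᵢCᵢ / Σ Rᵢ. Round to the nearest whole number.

N ≈ 439

Σ MᵢCᵢ = 0·126 + 126·73 + 178·80 + 226·77 = 0 + 9198 + 14240 + 17402 = 40840
Σ Rᵢ = 0 + 21 + 32 + 40 = 93
N̂ = 40840 / 93 ≈ 439.1 → 439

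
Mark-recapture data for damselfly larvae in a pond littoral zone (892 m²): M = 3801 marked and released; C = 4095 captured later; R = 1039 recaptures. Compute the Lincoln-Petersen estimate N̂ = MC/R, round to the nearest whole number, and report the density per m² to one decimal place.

N̂ = 3801·4095/1039 = 15565095/1039 ≈ 14980.8 → 14981
Density = N̂ / area = 14981 / 892 ≈ 16.79 → 16.8 per m²

density ≈ 16.8 damselfly larvae per m²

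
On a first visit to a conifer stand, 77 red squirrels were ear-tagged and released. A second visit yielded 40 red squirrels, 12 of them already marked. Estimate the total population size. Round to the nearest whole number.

The marked fraction in the recapture sample should equal the marked fraction in the population: 12/40 = 77/N.
N = (77 × 40) / 12 = 3080 / 12 ≈ 256.7 → 257

N ≈ 257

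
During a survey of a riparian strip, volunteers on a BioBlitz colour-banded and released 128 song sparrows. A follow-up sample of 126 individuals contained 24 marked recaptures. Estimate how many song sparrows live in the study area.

If marked individuals mix randomly, R/C ≈ M/N, giving N ≈ M·C/R.
N = (128 × 126) / 24 = 16128 / 24 = 672

N = 672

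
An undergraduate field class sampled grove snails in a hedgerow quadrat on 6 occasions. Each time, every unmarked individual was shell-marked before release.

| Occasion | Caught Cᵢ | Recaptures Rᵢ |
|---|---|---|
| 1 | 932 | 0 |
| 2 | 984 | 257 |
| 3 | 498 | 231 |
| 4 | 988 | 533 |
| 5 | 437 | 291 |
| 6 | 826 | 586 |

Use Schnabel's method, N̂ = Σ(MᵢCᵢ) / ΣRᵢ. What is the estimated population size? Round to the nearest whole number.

Marked at large before each occasion: Mᵢ = Σⱼ<ᵢ (Cⱼ − Rⱼ) → M1=0, M2=932, M3=1659, M4=1926, M5=2381, M6=2527
Σ MᵢCᵢ = 0·932 + 932·984 + 1659·498 + 1926·988 + 2381·437 + 2527·826 = 0 + 917088 + 826182 + 1902888 + 1040497 + 2087302 = 6773957
Σ Rᵢ = 0 + 257 + 231 + 533 + 291 + 586 = 1898
N̂ = 6773957 / 1898 ≈ 3569.0 → 3569

N ≈ 3569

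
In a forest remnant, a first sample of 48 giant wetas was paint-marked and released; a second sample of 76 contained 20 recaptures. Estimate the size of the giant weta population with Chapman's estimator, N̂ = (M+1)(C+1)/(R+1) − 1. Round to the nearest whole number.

N̂ = (48+1)(76+1)/(20+1) − 1 = 49·77/21 − 1
= 3773/21 − 1 ≈ 179.7 − 1 ≈ 178.7 → 179

N ≈ 179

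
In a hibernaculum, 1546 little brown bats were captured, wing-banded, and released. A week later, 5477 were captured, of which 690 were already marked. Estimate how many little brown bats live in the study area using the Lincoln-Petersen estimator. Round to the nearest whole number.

N ≈ 12,272

Lincoln-Petersen assumes M/N = R/C, so N = M·C / R.
N = (1546 × 5477) / 690 = 8467442 / 690 ≈ 12271.7 → 12272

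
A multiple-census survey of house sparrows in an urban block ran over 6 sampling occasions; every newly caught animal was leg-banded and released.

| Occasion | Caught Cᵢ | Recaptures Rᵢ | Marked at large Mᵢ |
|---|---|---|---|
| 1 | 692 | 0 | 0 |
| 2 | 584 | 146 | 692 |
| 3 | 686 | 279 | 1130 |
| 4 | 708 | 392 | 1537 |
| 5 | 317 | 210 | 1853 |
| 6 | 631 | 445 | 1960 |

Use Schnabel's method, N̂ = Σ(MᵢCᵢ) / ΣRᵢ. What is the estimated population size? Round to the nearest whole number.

N ≈ 2780

Σ MᵢCᵢ = 0·692 + 692·584 + 1130·686 + 1537·708 + 1853·317 + 1960·631 = 0 + 404128 + 775180 + 1088196 + 587401 + 1236760 = 4091665
Σ Rᵢ = 0 + 146 + 279 + 392 + 210 + 445 = 1472
N̂ = 4091665 / 1472 ≈ 2779.7 → 2780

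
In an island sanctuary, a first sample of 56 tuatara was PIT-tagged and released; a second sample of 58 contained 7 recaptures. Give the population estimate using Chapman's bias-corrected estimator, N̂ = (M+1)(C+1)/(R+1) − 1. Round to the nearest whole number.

N ≈ 419

N̂ = (56+1)(58+1)/(7+1) − 1 = 57·59/8 − 1
= 3363/8 − 1 ≈ 420.4 − 1 ≈ 419.4 → 419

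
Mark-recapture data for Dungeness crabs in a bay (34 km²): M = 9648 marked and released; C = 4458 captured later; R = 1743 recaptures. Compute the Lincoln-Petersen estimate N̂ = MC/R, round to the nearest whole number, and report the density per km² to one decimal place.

density ≈ 725.8 Dungeness crabs per km²

N̂ = 9648·4458/1743 = 43010784/1743 ≈ 24676.3 → 24676
Density = N̂ / area = 24676 / 34 ≈ 725.76 → 725.8 per km²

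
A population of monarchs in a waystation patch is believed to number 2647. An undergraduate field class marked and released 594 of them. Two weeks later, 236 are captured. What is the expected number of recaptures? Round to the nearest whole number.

The marked fraction of the population is 594/2647, so in a sample of 236 expect C·(M/N) marked.
E[R] = 594 × 236 / 2647 = 140184 / 2647 ≈ 53.0 → 53

expected recaptures ≈ 53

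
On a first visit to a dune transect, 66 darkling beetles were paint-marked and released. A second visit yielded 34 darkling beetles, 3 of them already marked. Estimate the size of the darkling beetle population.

N = 748

The marked fraction in the recapture sample should equal the marked fraction in the population: 3/34 = 66/N.
N = (66 × 34) / 3 = 2244 / 3 = 748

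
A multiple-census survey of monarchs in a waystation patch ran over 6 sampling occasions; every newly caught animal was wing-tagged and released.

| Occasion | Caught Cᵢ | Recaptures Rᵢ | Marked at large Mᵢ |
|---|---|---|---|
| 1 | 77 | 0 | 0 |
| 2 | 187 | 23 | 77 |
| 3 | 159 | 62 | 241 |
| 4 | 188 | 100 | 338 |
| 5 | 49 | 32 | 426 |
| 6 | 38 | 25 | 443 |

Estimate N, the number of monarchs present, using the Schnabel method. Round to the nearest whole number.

N ≈ 636

Σ MᵢCᵢ = 0·77 + 77·187 + 241·159 + 338·188 + 426·49 + 443·38 = 0 + 14399 + 38319 + 63544 + 20874 + 16834 = 153970
Σ Rᵢ = 0 + 23 + 62 + 100 + 32 + 25 = 242
N̂ = 153970 / 242 ≈ 636.2 → 636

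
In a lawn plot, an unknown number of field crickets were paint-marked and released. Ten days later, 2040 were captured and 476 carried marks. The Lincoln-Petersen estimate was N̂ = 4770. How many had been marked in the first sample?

M = 1113

From N = M·C/R: M = N·R / C = 4770·476 / 2040 = 2270520 / 2040 = 1113.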